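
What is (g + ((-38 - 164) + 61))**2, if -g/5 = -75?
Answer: 54756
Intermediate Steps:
g = 375 (g = -5*(-75) = 375)
(g + ((-38 - 164) + 61))**2 = (375 + ((-38 - 164) + 61))**2 = (375 + (-202 + 61))**2 = (375 - 141)**2 = 234**2 = 54756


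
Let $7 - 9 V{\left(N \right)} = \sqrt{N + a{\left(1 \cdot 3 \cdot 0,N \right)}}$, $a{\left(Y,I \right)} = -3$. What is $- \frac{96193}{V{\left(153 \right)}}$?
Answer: $\frac{6060159}{101} + \frac{4328685 \sqrt{6}}{101} \approx 1.6498 \cdot 10^{5}$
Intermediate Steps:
$V{\left(N \right)} = \frac{7}{9} - \frac{\sqrt{-3 + N}}{9}$ ($V{\left(N \right)} = \frac{7}{9} - \frac{\sqrt{N - 3}}{9} = \frac{7}{9} - \frac{\sqrt{-3 + N}}{9}$)
$- \frac{96193}{V{\left(153 \right)}} = - \frac{96193}{\frac{7}{9} - \frac{\sqrt{-3 + 153}}{9}} = - \frac{96193}{\frac{7}{9} - \frac{\sqrt{150}}{9}} = - \frac{96193}{\frac{7}{9} - \frac{5 \sqrt{6}}{9}}$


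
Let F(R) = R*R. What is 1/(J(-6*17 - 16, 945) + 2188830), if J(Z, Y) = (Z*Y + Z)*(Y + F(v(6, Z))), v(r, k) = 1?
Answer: -1/103411258 ≈ -9.6701e-9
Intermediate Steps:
F(R) = R²
J(Z, Y) = (1 + Y)*(Z + Y*Z) (J(Z, Y) = (Z*Y + Z)*(Y + 1²) = (Y*Z + Z)*(Y + 1) = (Z + Y*Z)*(1 + Y) = (1 + Y)*(Z + Y*Z))
1/(J(-6*17 - 16, 945) + 2188830) = 1/((-6*17 - 16)*(1 + 945² + 2*945) + 2188830) = 1/((-102 - 16)*(1 + 893025 + 1890) + 2188830) = 1/(-118*894916 + 2188830) = 1/(-105600088 + 2188830) = 1/(-103411258) = -1/103411258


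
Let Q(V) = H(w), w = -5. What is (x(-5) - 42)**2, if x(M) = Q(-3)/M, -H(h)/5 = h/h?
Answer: 1681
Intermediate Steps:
H(h) = -5 (H(h) = -5*h/h = -5*1 = -5)
Q(V) = -5
x(M) = -5/M
(x(-5) - 42)**2 = (-5/(-5) - 42)**2 = (-5*(-1/5) - 42)**2 = (1 - 42)**2 = (-41)**2 = 1681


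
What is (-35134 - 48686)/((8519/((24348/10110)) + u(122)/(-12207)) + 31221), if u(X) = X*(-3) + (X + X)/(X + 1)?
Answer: -102141857363832/42356050853681 ≈ -2.4115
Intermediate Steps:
u(X) = -3*X + 2*X/(1 + X) (u(X) = -3*X + (2*X)/(1 + X) = -3*X + 2*X/(1 + X))
(-35134 - 48686)/((8519/((24348/10110)) + u(122)/(-12207)) + 31221) = (-35134 - 48686)/((8519/((24348/10110)) - 1*122*(1 + 3*122)/(1 + 122)/(-12207)) + 31221) = -83820/((8519/((24348*(1/10110))) - 1*122*(1 + 366)/123*(-1/12207)) + 31221) = -83820/((8519/(4058/1685) - 1*122*1/123*367*(-1/12207)) + 31221) = -83820/((8519*(1685/4058) - 44774/123*(-1/12207)) + 31221) = -83820/((14354515/4058 + 44774/1501461) + 31221) = -83820/(21552926139307/6092928738 + 31221) = -83820/211780254268405/6092928738 = -83820*6092928738/211780254268405 = -102141857363832/42356050853681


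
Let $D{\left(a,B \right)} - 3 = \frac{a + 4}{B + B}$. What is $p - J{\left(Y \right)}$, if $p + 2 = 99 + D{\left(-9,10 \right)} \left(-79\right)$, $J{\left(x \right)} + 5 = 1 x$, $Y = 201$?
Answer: $- \frac{1265}{4} \approx -316.25$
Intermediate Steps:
$D{\left(a,B \right)} = 3 + \frac{4 + a}{2 B}$ ($D{\left(a,B \right)} = 3 + \frac{a + 4}{B + B} = 3 + \frac{4 + a}{2 B}$)
$J{\left(x \right)} = -5 + x$ ($J{\left(x \right)} = -5 + 1 x = -5 + x$)
$p = - \frac{481}{4}$ ($p = -2 + \left(99 + \frac{4 - 9 + 6 \cdot 10}{2 \cdot 10} \left(-79\right)\right) = -2 + \left(99 + \frac{1}{2} \cdot \frac{1}{10} \left(4 - 9 + 60\right) \left(-79\right)\right) = -2 + \left(99 + \frac{1}{2} \cdot \frac{1}{10} \cdot 55 \left(-79\right)\right) = -2 + \left(99 + \frac{11}{4} \left(-79\right)\right) = -2 + \left(99 - \frac{869}{4}\right) = -2 - \frac{473}{4} = - \frac{481}{4} \approx -120.25$)
$p - J{\left(Y \right)} = - \frac{481}{4} - \left(-5 + 201\right) = - \frac{481}{4} - 196 = - \frac{1265}{4}$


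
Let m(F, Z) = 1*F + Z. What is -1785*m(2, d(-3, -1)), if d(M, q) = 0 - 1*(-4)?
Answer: -10710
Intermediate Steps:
d(M, q) = 4 (d(M, q) = 0 + 4 = 4)
m(F, Z) = F + Z
-1785*m(2, d(-3, -1)) = -1785*(2 + 4) = -1785*6 = -10710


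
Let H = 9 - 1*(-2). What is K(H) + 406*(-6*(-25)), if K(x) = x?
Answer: 60911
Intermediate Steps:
H = 11 (H = 9 + 2 = 11)
K(H) + 406*(-6*(-25)) = 11 + 406*(-6*(-25)) = 11 + 406*150 = 11 + 60900 = 60911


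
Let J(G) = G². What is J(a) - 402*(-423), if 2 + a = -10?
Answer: 170190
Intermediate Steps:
a = -12 (a = -2 - 10 = -12)
J(a) - 402*(-423) = (-12)² - 402*(-423) = 144 + 170046 = 170190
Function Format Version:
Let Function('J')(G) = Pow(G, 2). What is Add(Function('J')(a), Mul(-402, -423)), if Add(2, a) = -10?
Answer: 170190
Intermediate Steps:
a = -12 (a = Add(-2, -10) = -12)
Add(Function('J')(a), Mul(-402, -423)) = Add(Pow(-12, 2), Mul(-402, -423)) = Add(144, 170046) = 170190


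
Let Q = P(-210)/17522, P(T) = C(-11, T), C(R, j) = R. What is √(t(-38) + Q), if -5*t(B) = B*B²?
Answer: 3*√9359348352410/87610 ≈ 104.76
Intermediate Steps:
P(T) = -11
Q = -11/17522 ≈ -0.00062778
t(B) = -B³/5 (t(B) = -B*B²/5 = -B³/5)
√(t(-38) + Q) = √(-⅕*(-38)³ - 11/17522) = √(-⅕*(-54872) - 11/17522) = √(54872/5 - 11/17522) = √(961467129/87610) = 3*√9359348352410/87610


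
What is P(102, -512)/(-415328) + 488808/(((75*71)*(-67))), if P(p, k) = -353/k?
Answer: -34648046080621/25289155788800 ≈ -1.3701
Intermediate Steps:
P(102, -512)/(-415328) + 488808/(((75*71)*(-67))) = -353/(-512)/(-415328) + 488808/(((75*71)*(-67))) = -353*(-1/512)*(-1/415328) + 488808/((5325*(-67))) = (353/512)*(-1/415328) + 488808/(-356775) = -353/212647936 + 488808*(-1/356775) = -353/212647936 - 162936/118925 = -34648046080621/25289155788800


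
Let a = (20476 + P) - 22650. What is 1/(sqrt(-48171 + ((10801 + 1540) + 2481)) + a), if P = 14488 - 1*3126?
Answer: 9188/84452693 - I*sqrt(33349)/84452693 ≈ 0.00010879 - 2.1624e-6*I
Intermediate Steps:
P = 11362 (P = 14488 - 3126 = 11362)
a = 9188 (a = (20476 + 11362) - 22650 = 31838 - 22650 = 9188)
1/(sqrt(-48171 + ((10801 + 1540) + 2481)) + a) = 1/(sqrt(-48171 + ((10801 + 1540) + 2481)) + 9188) = 1/(sqrt(-48171 + (12341 + 2481)) + 9188) = 1/(sqrt(-48171 + 14822) + 9188) = 1/(sqrt(-33349) + 9188) = 1/(I*sqrt(33349) + 9188) = 1/(9188 + I*sqrt(33349))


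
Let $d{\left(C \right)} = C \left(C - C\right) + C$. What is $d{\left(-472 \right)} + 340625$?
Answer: $340153$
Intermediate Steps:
$d{\left(C \right)} = C$ ($d{\left(C \right)} = C 0 + C = 0 + C = C$)
$d{\left(-472 \right)} + 340625 = -472 + 340625 = 340153$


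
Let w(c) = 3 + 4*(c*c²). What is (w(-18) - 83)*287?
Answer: -6718096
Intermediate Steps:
w(c) = 3 + 4*c³
(w(-18) - 83)*287 = ((3 + 4*(-18)³) - 83)*287 = ((3 + 4*(-5832)) - 83)*287 = ((3 - 23328) - 83)*287 = (-23325 - 83)*287 = -23408*287 = -6718096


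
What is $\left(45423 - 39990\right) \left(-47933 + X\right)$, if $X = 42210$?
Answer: $-31093059$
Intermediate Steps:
$\left(45423 - 39990\right) \left(-47933 + X\right) = \left(45423 - 39990\right) \left(-47933 + 42210\right) = 5433 \left(-5723\right) = -31093059$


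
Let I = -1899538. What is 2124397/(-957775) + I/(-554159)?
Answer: 642076290827/530759636225 ≈ 1.2097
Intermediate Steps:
2124397/(-957775) + I/(-554159) = 2124397/(-957775) - 1899538/(-554159) = 2124397*(-1/957775) - 1899538*(-1/554159) = -2124397/957775 + 1899538/554159 = 642076290827/530759636225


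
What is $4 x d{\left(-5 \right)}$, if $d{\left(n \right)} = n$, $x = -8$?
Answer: $160$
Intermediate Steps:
$4 x d{\left(-5 \right)} = 4 \left(-8\right) \left(-5\right) = \left(-32\right) \left(-5\right) = 160$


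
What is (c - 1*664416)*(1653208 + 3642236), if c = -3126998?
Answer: -20077220517816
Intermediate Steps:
(c - 1*664416)*(1653208 + 3642236) = (-3126998 - 1*664416)*(1653208 + 3642236) = (-3126998 - 664416)*5295444 = -3791414*5295444 = -20077220517816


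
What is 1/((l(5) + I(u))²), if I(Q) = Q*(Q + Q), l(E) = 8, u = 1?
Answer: 1/100 ≈ 0.010000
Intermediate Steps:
I(Q) = 2*Q² (I(Q) = Q*(2*Q) = 2*Q²)
1/((l(5) + I(u))²) = 1/((8 + 2*1²)²) = 1/((8 + 2*1)²) = 1/((8 + 2)²) = 1/(10²) = 1/100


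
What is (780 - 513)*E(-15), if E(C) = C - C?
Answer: 0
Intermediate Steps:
E(C) = 0
(780 - 513)*E(-15) = (780 - 513)*0 = 267*0 = 0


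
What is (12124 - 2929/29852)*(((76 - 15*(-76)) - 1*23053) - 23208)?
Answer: -16302808877355/29852 ≈ -5.4612e+8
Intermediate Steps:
(12124 - 2929/29852)*(((76 - 15*(-76)) - 1*23053) - 23208) = (12124 - 2929*1/29852)*(((76 + 1140) - 23053) - 23208) = (12124 - 2929/29852)*((1216 - 23053) - 23208) = 361922719*(-21837 - 23208)/29852 = (361922719/29852)*(-45045) = -16302808877355/29852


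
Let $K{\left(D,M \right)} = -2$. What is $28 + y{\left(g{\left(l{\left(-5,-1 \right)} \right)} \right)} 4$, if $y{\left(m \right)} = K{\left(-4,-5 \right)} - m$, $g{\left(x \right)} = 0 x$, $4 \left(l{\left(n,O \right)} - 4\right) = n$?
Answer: $20$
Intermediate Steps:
$l{\left(n,O \right)} = 4 + \frac{n}{4}$
$g{\left(x \right)} = 0$
$y{\left(m \right)} = -2 - m$
$28 + y{\left(g{\left(l{\left(-5,-1 \right)} \right)} \right)} 4 = 28 + \left(-2 - 0\right) 4 = 28 + \left(-2 + 0\right) 4 = 28 - 8 = 20$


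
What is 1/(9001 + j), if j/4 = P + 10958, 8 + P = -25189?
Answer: -1/47955 ≈ -2.0853e-5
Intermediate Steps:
P = -25197 (P = -8 - 25189 = -25197)
j = -56956 (j = 4*(-25197 + 10958) = 4*(-14239) = -56956)
1/(9001 + j) = 1/(9001 - 56956) = 1/(-47955) = -1/47955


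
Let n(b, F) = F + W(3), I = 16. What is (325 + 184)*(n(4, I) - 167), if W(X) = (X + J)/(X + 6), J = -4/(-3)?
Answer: -2068576/27 ≈ -76614.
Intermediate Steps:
J = 4/3 (J = -4*(-⅓) = 4/3 ≈ 1.3333)
W(X) = (4/3 + X)/(6 + X) (W(X) = (X + 4/3)/(X + 6) = (4/3 + X)/(6 + X))
n(b, F) = 13/27 + F (n(b, F) = F + (4/3 + 3)/(6 + 3) = F + (13/3)/9 = F + (⅑)*(13/3) = F + 13/27 = 13/27 + F)
(325 + 184)*(n(4, I) - 167) = (325 + 184)*((13/27 + 16) - 167) = 509*(445/27 - 167) = 509*(-4064/27) = -2068576/27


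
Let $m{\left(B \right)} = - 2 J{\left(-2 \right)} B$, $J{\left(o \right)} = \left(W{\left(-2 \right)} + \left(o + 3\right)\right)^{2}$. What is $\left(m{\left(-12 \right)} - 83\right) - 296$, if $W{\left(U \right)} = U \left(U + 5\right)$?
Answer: $221$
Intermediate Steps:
$W{\left(U \right)} = U \left(5 + U\right)$
$J{\left(o \right)} = \left(-3 + o\right)^{2}$ ($J{\left(o \right)} = \left(- 2 \left(5 - 2\right) + \left(o + 3\right)\right)^{2} = \left(\left(-2\right) 3 + \left(3 + o\right)\right)^{2} = \left(-6 + \left(3 + o\right)\right)^{2} = \left(-3 + o\right)^{2}$)
$m{\left(B \right)} = - 50 B$ ($m{\left(B \right)} = - 2 \left(-3 - 2\right)^{2} B = - 2 \left(-5\right)^{2} B = \left(-2\right) 25 B = - 50 B$)
$\left(m{\left(-12 \right)} - 83\right) - 296 = \left(\left(-50\right) \left(-12\right) - 83\right) - 296 = \left(600 - 83\right) - 296 = 517 - 296 = 221$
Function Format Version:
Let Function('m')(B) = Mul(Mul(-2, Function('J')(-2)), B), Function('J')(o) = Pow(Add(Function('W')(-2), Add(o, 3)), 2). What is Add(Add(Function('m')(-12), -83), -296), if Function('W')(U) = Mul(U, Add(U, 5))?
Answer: 221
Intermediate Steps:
Function('W')(U) = Mul(U, Add(5, U))
Function('J')(o) = Pow(Add(-3, o), 2) (Function('J')(o) = Pow(Add(Mul(-2, Add(5, -2)), Add(o, 3)), 2) = Pow(Add(Mul(-2, 3), Add(3, o)), 2) = Pow(Add(-6, Add(3, o)), 2) = Pow(Add(-3, o), 2))
Function('m')(B) = Mul(-50, B) (Function('m')(B) = Mul(Mul(-2, Pow(Add(-3, -2), 2)), B) = Mul(Mul(-2, Pow(-5, 2)), B) = Mul(Mul(-2, 25), B) = Mul(-50, B))
Add(Add(Function('m')(-12), -83), -296) = Add(Add(Mul(-50, -12), -83), -296) = Add(Add(600, -83), -296) = Add(517, -296) = 221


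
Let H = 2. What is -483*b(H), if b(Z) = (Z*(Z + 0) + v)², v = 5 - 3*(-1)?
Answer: -69552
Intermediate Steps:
v = 8 (v = 5 + 3 = 8)
b(Z) = (8 + Z²)² (b(Z) = (Z*(Z + 0) + 8)² = (Z*Z + 8)² = (Z² + 8)² = (8 + Z²)²)
-483*b(H) = -483*(8 + 2²)² = -483*(8 + 4)² = -483*12² = -483*144 = -69552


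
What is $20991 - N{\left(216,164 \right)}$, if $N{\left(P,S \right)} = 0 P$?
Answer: $20991$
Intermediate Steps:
$N{\left(P,S \right)} = 0$
$20991 - N{\left(216,164 \right)} = 20991 - 0 = 20991 + 0 = 20991$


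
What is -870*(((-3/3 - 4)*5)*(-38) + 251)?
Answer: -1044870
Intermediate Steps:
-870*(((-3/3 - 4)*5)*(-38) + 251) = -870*(((-3*1/3 - 4)*5)*(-38) + 251) = -870*(((-1 - 4)*5)*(-38) + 251) = -870*(-5*5*(-38) + 251) = -870*(-25*(-38) + 251) = -870*(950 + 251) = -870*1201 = -1044870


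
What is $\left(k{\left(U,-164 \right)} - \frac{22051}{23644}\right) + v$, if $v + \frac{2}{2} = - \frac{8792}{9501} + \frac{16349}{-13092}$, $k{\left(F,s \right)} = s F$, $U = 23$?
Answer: $- \frac{462731740452607}{122542016802} \approx -3776.1$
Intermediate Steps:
$k{\left(F,s \right)} = F s$
$v = - \frac{131607935}{41462364}$ ($v = -1 + \left(- \frac{8792}{9501} + \frac{16349}{-13092}\right) = -1 + \left(\left(-8792\right) \frac{1}{9501} + 16349 \left(- \frac{1}{13092}\right)\right) = -1 - \frac{90145571}{41462364} = - \frac{131607935}{41462364} \approx -3.1742$)
$\left(k{\left(U,-164 \right)} - \frac{22051}{23644}\right) + v = \left(23 \left(-164\right) - \frac{22051}{23644}\right) - \frac{131607935}{41462364} = \left(-3772 - \frac{22051}{23644}\right) - \frac{131607935}{41462364} = - \frac{89207219}{23644} - \frac{131607935}{41462364} = - \frac{462731740452607}{122542016802}$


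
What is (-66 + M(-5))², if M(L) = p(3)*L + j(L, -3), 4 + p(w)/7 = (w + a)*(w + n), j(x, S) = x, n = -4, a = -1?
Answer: 19321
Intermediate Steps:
p(w) = -28 + 7*(-1 + w)*(-4 + w) (p(w) = -28 + 7*((w - 1)*(w - 4)) = -28 + 7*((-1 + w)*(-4 + w)) = -28 + 7*(-1 + w)*(-4 + w))
M(L) = -41*L (M(L) = (7*3*(-5 + 3))*L + L = (7*3*(-2))*L + L = -42*L + L = -41*L)
(-66 + M(-5))² = (-66 - 41*(-5))² = (-66 + 205)² = 139² = 19321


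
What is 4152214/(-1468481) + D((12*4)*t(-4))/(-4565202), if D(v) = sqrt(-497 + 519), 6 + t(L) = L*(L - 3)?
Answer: -4152214/1468481 - sqrt(22)/4565202 ≈ -2.8276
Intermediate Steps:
t(L) = -6 + L*(-3 + L) (t(L) = -6 + L*(L - 3) = -6 + L*(-3 + L))
D(v) = sqrt(22)
4152214/(-1468481) + D((12*4)*t(-4))/(-4565202) = 4152214/(-1468481) + sqrt(22)/(-4565202) = 4152214*(-1/1468481) + sqrt(22)*(-1/4565202) = -4152214/1468481 - sqrt(22)/4565202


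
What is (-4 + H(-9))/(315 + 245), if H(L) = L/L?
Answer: -3/560 ≈ -0.0053571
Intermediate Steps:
H(L) = 1
(-4 + H(-9))/(315 + 245) = (-4 + 1)/(315 + 245) = -3/560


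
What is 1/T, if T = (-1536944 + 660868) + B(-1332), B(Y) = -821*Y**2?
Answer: -1/1457513980 ≈ -6.8610e-10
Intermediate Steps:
T = -1457513980 (T = (-1536944 + 660868) - 821*(-1332)**2 = -876076 - 821*1774224 = -876076 - 1456637904 = -1457513980)
1/T = 1/(-1457513980) = -1/1457513980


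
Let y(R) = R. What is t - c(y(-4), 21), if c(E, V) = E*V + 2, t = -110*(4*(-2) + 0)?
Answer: 962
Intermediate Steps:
t = 880 (t = -110*(-8 + 0) = -110*(-8) = 880)
c(E, V) = 2 + E*V
t - c(y(-4), 21) = 880 - (2 - 4*21) = 880 - (2 - 84) = 880 - 1*(-82) = 880 + 82 = 962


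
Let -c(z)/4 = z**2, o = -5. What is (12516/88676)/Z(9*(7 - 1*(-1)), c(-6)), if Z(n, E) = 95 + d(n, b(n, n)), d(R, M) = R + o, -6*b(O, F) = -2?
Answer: 149/171018 ≈ 0.00087125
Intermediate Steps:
b(O, F) = 1/3 (b(O, F) = -1/6*(-2) = 1/3)
c(z) = -4*z**2
d(R, M) = -5 + R (d(R, M) = R - 5 = -5 + R)
Z(n, E) = 90 + n (Z(n, E) = 95 + (-5 + n) = 90 + n)
(12516/88676)/Z(9*(7 - 1*(-1)), c(-6)) = (12516/88676)/(90 + 9*(7 - 1*(-1))) = (12516*(1/88676))/(90 + 9*(7 + 1)) = 447/(3167*(90 + 9*8)) = 447/(3167*(90 + 72)) = (447/3167)/162 = (447/3167)*(1/162) = 149/171018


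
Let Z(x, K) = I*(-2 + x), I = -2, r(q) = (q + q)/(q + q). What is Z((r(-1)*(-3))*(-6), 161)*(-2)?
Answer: 64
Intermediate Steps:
r(q) = 1 (r(q) = (2*q)/((2*q)) = (2*q)*(1/(2*q)) = 1)
Z(x, K) = 4 - 2*x (Z(x, K) = -2*(-2 + x) = 4 - 2*x)
Z((r(-1)*(-3))*(-6), 161)*(-2) = (4 - 2*1*(-3)*(-6))*(-2) = (4 - (-6)*(-6))*(-2) = (4 - 2*18)*(-2) = (4 - 36)*(-2) = -32*(-2) = 64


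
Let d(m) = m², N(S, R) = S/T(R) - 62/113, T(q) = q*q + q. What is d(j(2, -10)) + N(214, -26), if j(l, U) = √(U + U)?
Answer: -742559/36725 ≈ -20.219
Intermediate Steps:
j(l, U) = √2*√U (j(l, U) = √(2*U) = √2*√U)
T(q) = q + q² (T(q) = q² + q = q + q²)
N(S, R) = -62/113 + S/(R*(1 + R)) (N(S, R) = S/((R*(1 + R))) - 62/113 = S*(1/(R*(1 + R))) - 62*1/113 = S/(R*(1 + R)) - 62/113 = -62/113 + S/(R*(1 + R)))
d(j(2, -10)) + N(214, -26) = (√2*√(-10))² + (214 - 62/113*(-26)*(1 - 26))/((-26)*(1 - 26)) = (√2*(I*√10))² - 1/26*(214 - 62/113*(-26)*(-25))/(-25) = (2*I*√5)² - 1/26*(-1/25)*(214 - 40300/113) = -20 - 1/26*(-1/25)*(-16118/113) = -20 - 8059/36725 = -742559/36725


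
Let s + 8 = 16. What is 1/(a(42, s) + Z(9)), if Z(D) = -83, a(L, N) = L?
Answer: -1/41 ≈ -0.024390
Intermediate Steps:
s = 8 (s = -8 + 16 = 8)
1/(a(42, s) + Z(9)) = 1/(42 - 83) = 1/(-41) = -1/41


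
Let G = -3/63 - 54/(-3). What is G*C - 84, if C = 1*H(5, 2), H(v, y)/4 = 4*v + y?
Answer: 31412/21 ≈ 1495.8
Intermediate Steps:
H(v, y) = 4*y + 16*v (H(v, y) = 4*(4*v + y) = 4*(y + 4*v) = 4*y + 16*v)
G = 377/21 (G = -3*1/63 - 54*(-⅓) = -1/21 + 18 = 377/21 ≈ 17.952)
C = 88 (C = 1*(4*2 + 16*5) = 1*(8 + 80) = 1*88 = 88)
G*C - 84 = (377/21)*88 - 84 = 33176/21 - 84 = 31412/21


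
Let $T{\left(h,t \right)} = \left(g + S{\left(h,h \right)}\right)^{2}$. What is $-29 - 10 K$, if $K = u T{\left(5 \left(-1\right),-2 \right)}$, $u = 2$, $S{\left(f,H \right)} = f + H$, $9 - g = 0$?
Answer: $-49$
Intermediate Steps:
$g = 9$ ($g = 9 - 0 = 9 + 0 = 9$)
$S{\left(f,H \right)} = H + f$
$T{\left(h,t \right)} = \left(9 + 2 h\right)^{2}$ ($T{\left(h,t \right)} = \left(9 + \left(h + h\right)\right)^{2} = \left(9 + 2 h\right)^{2}$)
$K = 2$ ($K = 2 \left(9 + 2 \cdot 5 \left(-1\right)\right)^{2} = 2 \left(9 + 2 \left(-5\right)\right)^{2} = 2 \left(9 - 10\right)^{2} = 2 \left(-1\right)^{2} = 2 \cdot 1 = 2$)
$-29 - 10 K = -29 - 20 = -49$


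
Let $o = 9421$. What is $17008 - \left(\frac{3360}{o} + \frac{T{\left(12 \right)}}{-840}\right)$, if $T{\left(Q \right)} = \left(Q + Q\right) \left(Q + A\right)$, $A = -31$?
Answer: $\frac{5607836281}{329735} \approx 17007.0$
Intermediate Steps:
$T{\left(Q \right)} = 2 Q \left(-31 + Q\right)$ ($T{\left(Q \right)} = \left(Q + Q\right) \left(Q - 31\right) = 2 Q \left(-31 + Q\right)$)
$17008 - \left(\frac{3360}{o} + \frac{T{\left(12 \right)}}{-840}\right) = 17008 - \left(\frac{3360}{9421} + \frac{2 \cdot 12 \left(-31 + 12\right)}{-840}\right) = 17008 - \left(3360 \cdot \frac{1}{9421} + 2 \cdot 12 \left(-19\right) \left(- \frac{1}{840}\right)\right) = 17008 - \left(\frac{3360}{9421} - - \frac{19}{35}\right) = 17008 - \left(\frac{3360}{9421} + \frac{19}{35}\right) = 17008 - \frac{296599}{329735} = \frac{5607836281}{329735}$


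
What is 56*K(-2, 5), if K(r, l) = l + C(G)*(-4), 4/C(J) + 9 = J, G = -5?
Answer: 344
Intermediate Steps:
C(J) = 4/(-9 + J)
K(r, l) = 8/7 + l (K(r, l) = l + (4/(-9 - 5))*(-4) = l + (4/(-14))*(-4) = l + (4*(-1/14))*(-4) = l - 2/7*(-4) = l + 8/7 = 8/7 + l)
56*K(-2, 5) = 56*(8/7 + 5) = 56*(43/7) = 344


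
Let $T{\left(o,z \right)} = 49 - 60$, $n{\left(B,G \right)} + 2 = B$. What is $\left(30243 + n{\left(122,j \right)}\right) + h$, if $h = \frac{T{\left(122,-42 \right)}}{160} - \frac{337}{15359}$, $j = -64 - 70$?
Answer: $\frac{74615027851}{2457440} \approx 30363.0$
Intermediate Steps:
$j = -134$ ($j = -64 - 70 = -134$)
$n{\left(B,G \right)} = -2 + B$
$T{\left(o,z \right)} = -11$ ($T{\left(o,z \right)} = 49 - 60 = -11$)
$h = - \frac{222869}{2457440}$ ($h = - \frac{11}{160} - \frac{337}{15359} = - \frac{222869}{2457440} \approx -0.090692$)
$\left(30243 + n{\left(122,j \right)}\right) + h = \left(30243 + \left(-2 + 122\right)\right) - \frac{222869}{2457440} = \left(30243 + 120\right) - \frac{222869}{2457440} = 30363 - \frac{222869}{2457440} = \frac{74615027851}{2457440}$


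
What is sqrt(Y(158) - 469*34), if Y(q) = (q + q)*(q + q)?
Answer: sqrt(83910) ≈ 289.67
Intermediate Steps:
Y(q) = 4*q**2 (Y(q) = (2*q)*(2*q) = 4*q**2)
sqrt(Y(158) - 469*34) = sqrt(4*158**2 - 469*34) = sqrt(4*24964 - 15946) = sqrt(99856 - 15946) = sqrt(83910)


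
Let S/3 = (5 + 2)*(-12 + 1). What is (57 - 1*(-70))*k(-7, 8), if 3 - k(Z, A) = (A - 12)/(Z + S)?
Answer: 45085/119 ≈ 378.87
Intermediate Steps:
S = -231 (S = 3*((5 + 2)*(-12 + 1)) = 3*(7*(-11)) = 3*(-77) = -231)
k(Z, A) = 3 - (-12 + A)/(-231 + Z) (k(Z, A) = 3 - (A - 12)/(Z - 231) = 3 - (-12 + A)/(-231 + Z))
(57 - 1*(-70))*k(-7, 8) = (57 - 1*(-70))*((-681 - 1*8 + 3*(-7))/(-231 - 7)) = (57 + 70)*((-681 - 8 - 21)/(-238)) = 127*(-1/238*(-710)) = 127*(355/119) = 45085/119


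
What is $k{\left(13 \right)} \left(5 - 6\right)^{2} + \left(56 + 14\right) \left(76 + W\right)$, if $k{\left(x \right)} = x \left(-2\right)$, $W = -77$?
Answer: $-96$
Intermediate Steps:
$k{\left(x \right)} = - 2 x$
$k{\left(13 \right)} \left(5 - 6\right)^{2} + \left(56 + 14\right) \left(76 + W\right) = \left(-2\right) 13 \left(5 - 6\right)^{2} + \left(56 + 14\right) \left(76 - 77\right) = - 26 \left(-1\right)^{2} + 70 \left(-1\right) = \left(-26\right) 1 - 70 = -26 - 70 = -96$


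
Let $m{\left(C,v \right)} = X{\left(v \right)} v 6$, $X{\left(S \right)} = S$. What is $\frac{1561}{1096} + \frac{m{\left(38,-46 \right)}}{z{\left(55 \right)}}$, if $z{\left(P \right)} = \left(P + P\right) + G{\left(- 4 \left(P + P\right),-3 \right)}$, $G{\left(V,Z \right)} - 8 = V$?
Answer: $- \frac{291569}{7672} \approx -38.004$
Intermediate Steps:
$G{\left(V,Z \right)} = 8 + V$
$z{\left(P \right)} = 8 - 6 P$ ($z{\left(P \right)} = \left(P + P\right) - \left(-8 + 4 \left(P + P\right)\right) = 2 P - \left(-8 + 4 \cdot 2 P\right) = 2 P - \left(-8 + 8 P\right) = 8 - 6 P$)
$m{\left(C,v \right)} = 6 v^{2}$ ($m{\left(C,v \right)} = v v 6 = v^{2} \cdot 6 = 6 v^{2}$)
$\frac{1561}{1096} + \frac{m{\left(38,-46 \right)}}{z{\left(55 \right)}} = \frac{1561}{1096} + \frac{6 \left(-46\right)^{2}}{8 - 330} = 1561 \cdot \frac{1}{1096} + \frac{6 \cdot 2116}{8 - 330} = \frac{1561}{1096} + \frac{12696}{-322} = \frac{1561}{1096} + 12696 \left(- \frac{1}{322}\right) = \frac{1561}{1096} - \frac{276}{7} = - \frac{291569}{7672}$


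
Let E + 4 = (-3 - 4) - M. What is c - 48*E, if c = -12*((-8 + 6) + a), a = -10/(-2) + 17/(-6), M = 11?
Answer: 1054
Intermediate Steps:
a = 13/6 (a = -10*(-½) + 17*(-⅙) = 5 - 17/6 = 13/6 ≈ 2.1667)
E = -22 (E = -4 + ((-3 - 4) - 1*11) = -4 + (-7 - 11) = -4 - 18 = -22)
c = -2 (c = -12*((-8 + 6) + 13/6) = -12*(-2 + 13/6) = -12*⅙ = -2)
c - 48*E = -2 - 48*(-22) = -2 - 1*(-1056) = -2 + 1056 = 1054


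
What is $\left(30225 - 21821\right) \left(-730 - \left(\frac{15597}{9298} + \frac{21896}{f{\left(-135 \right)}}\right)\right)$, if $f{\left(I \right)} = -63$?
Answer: $- \frac{135069461978}{41841} \approx -3.2282 \cdot 10^{6}$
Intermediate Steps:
$\left(30225 - 21821\right) \left(-730 - \left(\frac{15597}{9298} + \frac{21896}{f{\left(-135 \right)}}\right)\right) = \left(30225 - 21821\right) \left(-730 - \left(- \frac{3128}{9} + \frac{15597}{9298}\right)\right) = 8404 \left(-730 + \left(\frac{3128}{9} - \frac{15597}{9298}\right)\right) = 8404 \left(-730 + \frac{28943771}{83682}\right) = 8404 \left(- \frac{32144089}{83682}\right) = - \frac{135069461978}{41841}$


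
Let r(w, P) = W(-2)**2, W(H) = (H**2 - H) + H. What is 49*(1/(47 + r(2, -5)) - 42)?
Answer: -18515/9 ≈ -2057.2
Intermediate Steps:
W(H) = H**2
r(w, P) = 16 (r(w, P) = ((-2)**2)**2 = 4**2 = 16)
49*(1/(47 + r(2, -5)) - 42) = 49*(1/(47 + 16) - 42) = 49*(1/63 - 42) = 49*(-2645/63) = -18515/9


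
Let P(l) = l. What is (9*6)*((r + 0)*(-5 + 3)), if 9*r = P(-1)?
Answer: 12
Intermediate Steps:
r = -⅑ (r = (⅑)*(-1) = -⅑ ≈ -0.11111)
(9*6)*((r + 0)*(-5 + 3)) = (9*6)*((-⅑ + 0)*(-5 + 3)) = 54*(-⅑*(-2)) = 54*(2/9) = 12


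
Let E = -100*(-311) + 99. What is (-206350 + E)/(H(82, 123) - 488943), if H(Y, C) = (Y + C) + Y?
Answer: 175151/488656 ≈ 0.35843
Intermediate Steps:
H(Y, C) = C + 2*Y (H(Y, C) = (C + Y) + Y = C + 2*Y)
E = 31199 (E = 31100 + 99 = 31199)
(-206350 + E)/(H(82, 123) - 488943) = (-206350 + 31199)/((123 + 2*82) - 488943) = -175151/((123 + 164) - 488943) = -175151/(287 - 488943) = -175151/(-488656) = -175151*(-1/488656) = 175151/488656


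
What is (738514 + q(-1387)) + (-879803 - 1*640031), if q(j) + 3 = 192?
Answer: -781131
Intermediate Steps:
q(j) = 189 (q(j) = -3 + 192 = 189)
(738514 + q(-1387)) + (-879803 - 1*640031) = (738514 + 189) + (-879803 - 1*640031) = 738703 + (-879803 - 640031) = 738703 - 1519834 = -781131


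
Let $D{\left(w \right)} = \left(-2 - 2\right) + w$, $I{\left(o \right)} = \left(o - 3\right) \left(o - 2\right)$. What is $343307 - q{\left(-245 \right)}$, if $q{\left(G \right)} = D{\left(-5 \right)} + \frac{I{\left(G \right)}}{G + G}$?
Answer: $\frac{84143048}{245} \approx 3.4344 \cdot 10^{5}$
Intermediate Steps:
$I{\left(o \right)} = \left(-3 + o\right) \left(-2 + o\right)$
$D{\left(w \right)} = -4 + w$
$q{\left(G \right)} = -9 + \frac{6 + G^{2} - 5 G}{2 G}$ ($q{\left(G \right)} = \left(-4 - 5\right) + \frac{6 + G^{2} - 5 G}{G + G} = -9 + \frac{6 + G^{2} - 5 G}{2 G}$)
$343307 - q{\left(-245 \right)} = 343307 - \left(- \frac{23}{2} + \frac{1}{2} \left(-245\right) + \frac{3}{-245}\right) = 343307 - \left(- \frac{23}{2} - \frac{245}{2} + 3 \left(- \frac{1}{245}\right)\right) = 343307 - \left(- \frac{23}{2} - \frac{245}{2} - \frac{3}{245}\right) = 343307 - - \frac{32833}{245} = 343307 + \frac{32833}{245} = \frac{84143048}{245}$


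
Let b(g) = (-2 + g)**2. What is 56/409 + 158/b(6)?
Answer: 32759/3272 ≈ 10.012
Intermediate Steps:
56/409 + 158/b(6) = 56/409 + 158/((-2 + 6)**2) = 56*(1/409) + 158/(4**2) = 56/409 + 158/16 = 56/409 + 158*(1/16) = 56/409 + 79/8 = 32759/3272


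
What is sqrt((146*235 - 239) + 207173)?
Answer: 2*sqrt(60311) ≈ 491.17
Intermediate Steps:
sqrt((146*235 - 239) + 207173) = sqrt((34310 - 239) + 207173) = sqrt(34071 + 207173) = sqrt(241244) = 2*sqrt(60311)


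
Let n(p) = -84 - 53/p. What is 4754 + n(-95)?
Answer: 443703/95 ≈ 4670.6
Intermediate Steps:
4754 + n(-95) = 4754 + (-84 - 53/(-95)) = 4754 + (-84 - 53*(-1/95)) = 4754 + (-84 + 53/95) = 4754 - 7927/95 = 443703/95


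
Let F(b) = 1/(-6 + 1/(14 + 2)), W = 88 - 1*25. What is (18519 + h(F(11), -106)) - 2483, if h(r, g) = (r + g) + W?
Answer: 1519319/95 ≈ 15993.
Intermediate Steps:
W = 63 (W = 88 - 25 = 63)
F(b) = -16/95 (F(b) = 1/(-6 + 1/16) = 1/(-95/16) = -16/95)
h(r, g) = 63 + g + r (h(r, g) = (r + g) + 63 = (g + r) + 63 = 63 + g + r)
(18519 + h(F(11), -106)) - 2483 = (18519 + (63 - 106 - 16/95)) - 2483 = (18519 - 4101/95) - 2483 = 1755204/95 - 2483 = 1519319/95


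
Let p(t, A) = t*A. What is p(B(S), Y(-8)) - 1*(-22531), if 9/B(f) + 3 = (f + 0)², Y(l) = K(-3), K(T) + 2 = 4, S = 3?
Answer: 22534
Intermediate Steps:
K(T) = 2 (K(T) = -2 + 4 = 2)
Y(l) = 2
B(f) = 9/(-3 + f²) (B(f) = 9/(-3 + (f + 0)²) = 9/(-3 + f²))
p(t, A) = A*t
p(B(S), Y(-8)) - 1*(-22531) = 2*(9/(-3 + 3²)) - 1*(-22531) = 2*(9/(-3 + 9)) + 22531 = 2*(9/6) + 22531 = 2*(9*(⅙)) + 22531 = 2*(3/2) + 22531 = 3 + 22531 = 22534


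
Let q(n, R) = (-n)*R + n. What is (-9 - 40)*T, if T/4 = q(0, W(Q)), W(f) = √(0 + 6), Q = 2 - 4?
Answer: 0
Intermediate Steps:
Q = -2
W(f) = √6
q(n, R) = n - R*n (q(n, R) = -R*n + n = n - R*n)
T = 0 (T = 4*(0*(1 - √6)) = 4*0 = 0)
(-9 - 40)*T = (-9 - 40)*0 = -49*0 = 0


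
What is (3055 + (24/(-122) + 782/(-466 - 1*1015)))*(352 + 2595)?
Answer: 813154750107/90341 ≈ 9.0009e+6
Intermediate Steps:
(3055 + (24/(-122) + 782/(-466 - 1*1015)))*(352 + 2595) = (3055 + (24*(-1/122) + 782/(-466 - 1015)))*2947 = (3055 + (-12/61 + 782/(-1481)))*2947 = (3055 + (-12/61 + 782*(-1/1481)))*2947 = (3055 + (-12/61 - 782/1481))*2947 = (3055 - 65474/90341)*2947 = (275926281/90341)*2947 = 813154750107/90341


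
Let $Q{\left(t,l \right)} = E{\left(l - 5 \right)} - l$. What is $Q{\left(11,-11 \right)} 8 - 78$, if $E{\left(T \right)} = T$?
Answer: $-118$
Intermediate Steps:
$Q{\left(t,l \right)} = -5$ ($Q{\left(t,l \right)} = \left(l - 5\right) - l = \left(-5 + l\right) - l = -5$)
$Q{\left(11,-11 \right)} 8 - 78 = \left(-5\right) 8 - 78 = -40 - 78 = -118$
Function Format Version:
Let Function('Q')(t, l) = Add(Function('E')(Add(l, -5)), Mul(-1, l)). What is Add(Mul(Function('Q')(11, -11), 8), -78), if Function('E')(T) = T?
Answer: -118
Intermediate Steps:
Function('Q')(t, l) = -5 (Function('Q')(t, l) = Add(Add(l, -5), Mul(-1, l)) = Add(Add(-5, l), Mul(-1, l)) = -5)
Add(Mul(Function('Q')(11, -11), 8), -78) = Add(Mul(-5, 8), -78) = Add(-40, -78) = -118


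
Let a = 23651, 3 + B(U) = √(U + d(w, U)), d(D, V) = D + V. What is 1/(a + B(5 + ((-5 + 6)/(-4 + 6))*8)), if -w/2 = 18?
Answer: 11824/279613961 - 3*I*√2/559227922 ≈ 4.2287e-5 - 7.5866e-9*I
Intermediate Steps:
w = -36 (w = -2*18 = -36)
B(U) = -3 + √(-36 + 2*U) (B(U) = -3 + √(U + (-36 + U)) = -3 + √(-36 + 2*U))
1/(a + B(5 + ((-5 + 6)/(-4 + 6))*8)) = 1/(23651 + (-3 + √(-36 + 2*(5 + ((-5 + 6)/(-4 + 6))*8)))) = 1/(23651 + (-3 + √(-36 + 2*(5 + (1/2)*8)))) = 1/(23651 + (-3 + √(-36 + 2*(5 + (1*(½))*8)))) = 1/(23651 + (-3 + √(-36 + 2*(5 + (½)*8)))) = 1/(23651 + (-3 + √(-36 + 2*(5 + 4)))) = 1/(23651 + (-3 + √(-36 + 2*9))) = 1/(23651 + (-3 + √(-36 + 18))) = 1/(23651 + (-3 + √(-18))) = 1/(23651 + (-3 + 3*I*√2)) = 1/(23648 + 3*I*√2)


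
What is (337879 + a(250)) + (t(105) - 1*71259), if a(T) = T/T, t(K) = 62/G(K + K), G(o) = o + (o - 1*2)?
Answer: 55723820/209 ≈ 2.6662e+5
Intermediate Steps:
G(o) = -2 + 2*o (G(o) = o + (o - 2) = o + (-2 + o) = -2 + 2*o)
t(K) = 62/(-2 + 4*K) (t(K) = 62/(-2 + 2*(K + K)) = 62/(-2 + 2*(2*K)) = 62/(-2 + 4*K))
a(T) = 1
(337879 + a(250)) + (t(105) - 1*71259) = (337879 + 1) + (31/(-1 + 2*105) - 1*71259) = 337880 + (31/(-1 + 210) - 71259) = 337880 + (31/209 - 71259) = 337880 - 14893100/209 = 55723820/209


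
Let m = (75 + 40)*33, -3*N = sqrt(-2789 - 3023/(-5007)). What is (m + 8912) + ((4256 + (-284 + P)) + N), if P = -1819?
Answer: 14860 - 10*I*sqrt(699052305)/15021 ≈ 14860.0 - 17.602*I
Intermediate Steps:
N = -10*I*sqrt(699052305)/15021 (N = -sqrt(-2789 - 3023/(-5007))/3 = -sqrt(-2789 - 3023*(-1/5007))/3 = -sqrt(-2789 + 3023/5007)/3 = -10*I*sqrt(699052305)/15021 ≈ -17.602*I)
m = 3795 (m = 115*33 = 3795)
(m + 8912) + ((4256 + (-284 + P)) + N) = (3795 + 8912) + ((4256 + (-284 - 1819)) - 10*I*sqrt(699052305)/15021) = 12707 + ((4256 - 2103) - 10*I*sqrt(699052305)/15021) = 12707 + (2153 - 10*I*sqrt(699052305)/15021) = 14860 - 10*I*sqrt(699052305)/15021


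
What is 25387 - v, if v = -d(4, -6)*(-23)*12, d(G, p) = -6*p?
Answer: 15451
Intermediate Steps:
v = 9936 (v = --6*(-6)*(-23)*12 = -36*(-23)*12 = -(-828)*12 = -1*(-9936) = 9936)
25387 - v = 25387 - 1*9936 = 25387 - 9936 = 15451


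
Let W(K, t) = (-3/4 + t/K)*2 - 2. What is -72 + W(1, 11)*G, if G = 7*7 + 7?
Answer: 964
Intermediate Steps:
G = 56 (G = 49 + 7 = 56)
W(K, t) = -7/2 + 2*t/K (W(K, t) = (-3*¼ + t/K)*2 - 2 = (-¾ + t/K)*2 - 2 = (-3/2 + 2*t/K) - 2 = -7/2 + 2*t/K)
-72 + W(1, 11)*G = -72 + (-7/2 + 2*11/1)*56 = -72 + (-7/2 + 2*11*1)*56 = -72 + (-7/2 + 22)*56 = -72 + (37/2)*56 = -72 + 1036 = 964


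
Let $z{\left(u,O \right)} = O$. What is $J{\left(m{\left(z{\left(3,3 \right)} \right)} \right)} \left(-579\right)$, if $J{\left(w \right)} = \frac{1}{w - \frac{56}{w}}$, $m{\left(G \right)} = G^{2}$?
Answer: $- \frac{5211}{25} \approx -208.44$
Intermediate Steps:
$J{\left(m{\left(z{\left(3,3 \right)} \right)} \right)} \left(-579\right) = \frac{3^{2}}{-56 + \left(3^{2}\right)^{2}} \left(-579\right) = \frac{9}{-56 + 9^{2}} \left(-579\right) = \frac{9}{-56 + 81} \left(-579\right) = \frac{9}{25} \left(-579\right) = - \frac{5211}{25}$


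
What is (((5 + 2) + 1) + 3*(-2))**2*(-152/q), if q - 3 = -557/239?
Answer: -4541/5 ≈ -908.20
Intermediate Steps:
q = 160/239 (q = 3 - 557/239 = 160/239 ≈ 0.66946)
(((5 + 2) + 1) + 3*(-2))**2*(-152/q) = (((5 + 2) + 1) + 3*(-2))**2*(-152/160/239) = ((7 + 1) - 6)**2*(-152*239/160) = (8 - 6)**2*(-4541/20) = 2**2*(-4541/20) = 4*(-4541/20) = -4541/5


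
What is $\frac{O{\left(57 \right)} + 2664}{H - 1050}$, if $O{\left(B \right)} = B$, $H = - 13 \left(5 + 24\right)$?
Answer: $- \frac{2721}{1427} \approx -1.9068$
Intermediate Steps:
$H = -377$ ($H = \left(-13\right) 29 = -377$)
$\frac{O{\left(57 \right)} + 2664}{H - 1050} = \frac{57 + 2664}{-377 - 1050} = \frac{2721}{-377 - 1050} = \frac{2721}{-1427} = 2721 \left(- \frac{1}{1427}\right) = - \frac{2721}{1427}$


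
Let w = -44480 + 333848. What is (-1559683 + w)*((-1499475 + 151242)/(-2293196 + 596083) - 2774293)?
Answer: 5981008067723400940/1697113 ≈ 3.5242e+12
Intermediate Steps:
w = 289368
(-1559683 + w)*((-1499475 + 151242)/(-2293196 + 596083) - 2774293) = (-1559683 + 289368)*((-1499475 + 151242)/(-2293196 + 596083) - 2774293) = -1270315*(-1348233/(-1697113) - 2774293) = -1270315*(-1348233*(-1/1697113) - 2774293) = -1270315*(1348233/1697113 - 2774293) = -1270315*(-4708287367876/1697113) = 5981008067723400940/1697113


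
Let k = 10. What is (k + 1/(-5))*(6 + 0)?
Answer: 294/5 ≈ 58.800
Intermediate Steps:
(k + 1/(-5))*(6 + 0) = (10 + 1/(-5))*(6 + 0) = (10 - ⅕)*6 = (49/5)*6 = 294/5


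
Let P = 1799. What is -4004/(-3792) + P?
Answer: 1706453/948 ≈ 1800.1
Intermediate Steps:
-4004/(-3792) + P = -4004/(-3792) + 1799 = -4004*(-1/3792) + 1799 = 1001/948 + 1799 = 1706453/948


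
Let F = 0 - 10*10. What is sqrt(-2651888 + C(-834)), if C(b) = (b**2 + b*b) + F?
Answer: 2*I*sqrt(315219) ≈ 1122.9*I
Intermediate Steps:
F = -100 (F = 0 - 100 = -100)
C(b) = -100 + 2*b**2 (C(b) = (b**2 + b*b) - 100 = (b**2 + b**2) - 100 = 2*b**2 - 100 = -100 + 2*b**2)
sqrt(-2651888 + C(-834)) = sqrt(-2651888 + (-100 + 2*(-834)**2)) = sqrt(-2651888 + (-100 + 2*695556)) = sqrt(-2651888 + (-100 + 1391112)) = sqrt(-2651888 + 1391012) = sqrt(-1260876) = 2*I*sqrt(315219)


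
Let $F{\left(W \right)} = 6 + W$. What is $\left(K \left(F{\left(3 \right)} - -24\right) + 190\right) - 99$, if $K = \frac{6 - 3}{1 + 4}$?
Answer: $\frac{554}{5} \approx 110.8$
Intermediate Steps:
$K = \frac{3}{5} \approx 0.6$
$\left(K \left(F{\left(3 \right)} - -24\right) + 190\right) - 99 = \left(\frac{3 \left(\left(6 + 3\right) - -24\right)}{5} + 190\right) - 99 = \left(\frac{3 \left(9 + 24\right)}{5} + 190\right) - 99 = \left(\frac{3}{5} \cdot 33 + 190\right) - 99 = \left(\frac{99}{5} + 190\right) - 99 = \frac{1049}{5} - 99 = \frac{554}{5}$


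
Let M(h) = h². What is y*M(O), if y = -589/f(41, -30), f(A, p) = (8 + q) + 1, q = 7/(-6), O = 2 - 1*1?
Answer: -3534/47 ≈ -75.192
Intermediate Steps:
O = 1 (O = 2 - 1 = 1)
q = -7/6 (q = 7*(-⅙) = -7/6 ≈ -1.1667)
f(A, p) = 47/6 (f(A, p) = (8 - 7/6) + 1 = 41/6 + 1 = 47/6)
y = -3534/47 (y = -589/47/6 = -589*6/47 = -3534/47 ≈ -75.192)
y*M(O) = -3534/47*1² = -3534/47*1 = -3534/47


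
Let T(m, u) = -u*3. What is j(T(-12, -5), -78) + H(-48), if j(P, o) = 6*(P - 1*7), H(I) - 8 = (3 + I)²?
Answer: 2081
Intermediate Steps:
H(I) = 8 + (3 + I)²
T(m, u) = -3*u
j(P, o) = -42 + 6*P (j(P, o) = 6*(P - 7) = 6*(-7 + P) = -42 + 6*P)
j(T(-12, -5), -78) + H(-48) = (-42 + 6*(-3*(-5))) + (8 + (3 - 48)²) = (-42 + 6*15) + (8 + (-45)²) = (-42 + 90) + (8 + 2025) = 48 + 2033 = 2081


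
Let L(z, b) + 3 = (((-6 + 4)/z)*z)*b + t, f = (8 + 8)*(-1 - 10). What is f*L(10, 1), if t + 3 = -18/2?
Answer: 2992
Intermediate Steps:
t = -12 (t = -3 - 18/2 = -3 - 18*½ = -3 - 9 = -12)
f = -176 (f = 16*(-11) = -176)
L(z, b) = -15 - 2*b (L(z, b) = -3 + ((((-6 + 4)/z)*z)*b - 12) = -3 + (((-2/z)*z)*b - 12) = -3 + (-2*b - 12) = -3 + (-12 - 2*b) = -15 - 2*b)
f*L(10, 1) = -176*(-15 - 2*1) = -176*(-15 - 2) = -176*(-17) = 2992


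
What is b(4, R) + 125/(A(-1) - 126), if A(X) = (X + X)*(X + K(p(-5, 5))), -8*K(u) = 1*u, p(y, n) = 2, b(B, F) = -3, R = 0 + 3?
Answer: -991/247 ≈ -4.0121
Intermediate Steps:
R = 3
K(u) = -u/8
A(X) = 2*X*(-¼ + X) (A(X) = (X + X)*(X - ⅛*2) = (2*X)*(X - ¼) = (2*X)*(-¼ + X) = 2*X*(-¼ + X))
b(4, R) + 125/(A(-1) - 126) = -3 + 125/((½)*(-1)*(-1 + 4*(-1)) - 126) = -3 + 125/((½)*(-1)*(-1 - 4) - 126) = -3 + 125/((½)*(-1)*(-5) - 126) = -3 + 125/(5/2 - 126) = -3 + 125/(-247/2) = -3 + 125*(-2/247) = -3 - 250/247 = -991/247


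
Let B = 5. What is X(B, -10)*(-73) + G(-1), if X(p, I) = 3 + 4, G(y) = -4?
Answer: -515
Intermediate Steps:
X(p, I) = 7
X(B, -10)*(-73) + G(-1) = 7*(-73) - 4 = -511 - 4 = -515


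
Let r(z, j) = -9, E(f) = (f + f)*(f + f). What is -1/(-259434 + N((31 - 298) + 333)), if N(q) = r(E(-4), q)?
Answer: 1/259443 ≈ 3.8544e-6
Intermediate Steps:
E(f) = 4*f**2 (E(f) = (2*f)*(2*f) = 4*f**2)
N(q) = -9
-1/(-259434 + N((31 - 298) + 333)) = -1/(-259434 - 9) = -1/(-259443) = -1*(-1/259443) = 1/259443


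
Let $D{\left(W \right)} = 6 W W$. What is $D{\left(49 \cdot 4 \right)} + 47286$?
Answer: $277782$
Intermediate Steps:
$D{\left(W \right)} = 6 W^{2}$
$D{\left(49 \cdot 4 \right)} + 47286 = 6 \left(49 \cdot 4\right)^{2} + 47286 = 6 \cdot 196^{2} + 47286 = 6 \cdot 38416 + 47286 = 230496 + 47286 = 277782$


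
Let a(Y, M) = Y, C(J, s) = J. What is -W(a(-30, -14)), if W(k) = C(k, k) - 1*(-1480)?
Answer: -1450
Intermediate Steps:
W(k) = 1480 + k (W(k) = k - 1*(-1480) = k + 1480 = 1480 + k)
-W(a(-30, -14)) = -(1480 - 30) = -1*1450 = -1450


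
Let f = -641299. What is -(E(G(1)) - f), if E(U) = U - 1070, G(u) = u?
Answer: -640230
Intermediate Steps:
E(U) = -1070 + U
-(E(G(1)) - f) = -((-1070 + 1) - 1*(-641299)) = -(-1069 + 641299) = -1*640230 = -640230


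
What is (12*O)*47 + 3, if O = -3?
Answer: -1689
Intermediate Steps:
(12*O)*47 + 3 = (12*(-3))*47 + 3 = -36*47 + 3 = -1692 + 3 = -1689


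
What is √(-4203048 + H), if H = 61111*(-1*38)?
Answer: I*√6525266 ≈ 2554.5*I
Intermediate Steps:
H = -2322218 (H = 61111*(-38) = -2322218)
√(-4203048 + H) = √(-4203048 - 2322218) = √(-6525266) = I*√6525266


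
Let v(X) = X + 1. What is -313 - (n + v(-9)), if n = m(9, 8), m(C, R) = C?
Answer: -314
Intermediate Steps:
v(X) = 1 + X
n = 9
-313 - (n + v(-9)) = -313 - (9 + (1 - 9)) = -313 - (9 - 8) = -313 - 1*1 = -313 - 1 = -314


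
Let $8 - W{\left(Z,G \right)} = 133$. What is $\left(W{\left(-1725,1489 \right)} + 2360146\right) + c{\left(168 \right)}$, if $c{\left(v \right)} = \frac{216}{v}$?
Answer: $\frac{16520156}{7} \approx 2.36 \cdot 10^{6}$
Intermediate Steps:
$W{\left(Z,G \right)} = -125$ ($W{\left(Z,G \right)} = 8 - 133 = -125$)
$\left(W{\left(-1725,1489 \right)} + 2360146\right) + c{\left(168 \right)} = \left(-125 + 2360146\right) + \frac{216}{168} = 2360021 + 216 \cdot \frac{1}{168} = 2360021 + \frac{9}{7} = \frac{16520156}{7}$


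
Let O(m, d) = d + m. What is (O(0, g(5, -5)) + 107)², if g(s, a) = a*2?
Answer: 9409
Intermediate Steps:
g(s, a) = 2*a
(O(0, g(5, -5)) + 107)² = ((2*(-5) + 0) + 107)² = ((-10 + 0) + 107)² = (-10 + 107)² = 97² = 9409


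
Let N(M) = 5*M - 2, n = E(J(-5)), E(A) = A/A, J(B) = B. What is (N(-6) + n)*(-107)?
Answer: 3317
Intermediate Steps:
E(A) = 1
n = 1
N(M) = -2 + 5*M
(N(-6) + n)*(-107) = ((-2 + 5*(-6)) + 1)*(-107) = ((-2 - 30) + 1)*(-107) = (-32 + 1)*(-107) = -31*(-107) = 3317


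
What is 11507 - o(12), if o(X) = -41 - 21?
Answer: 11569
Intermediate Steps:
o(X) = -62
11507 - o(12) = 11507 - 1*(-62) = 11507 + 62 = 11569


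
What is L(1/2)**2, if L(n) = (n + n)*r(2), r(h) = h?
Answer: 4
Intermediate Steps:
L(n) = 4*n (L(n) = (n + n)*2 = (2*n)*2 = 4*n)
L(1/2)**2 = (4/2)**2 = (4*(1/2))**2 = 2**2 = 4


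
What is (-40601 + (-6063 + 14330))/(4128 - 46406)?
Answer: 16167/21139 ≈ 0.76480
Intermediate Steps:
(-40601 + (-6063 + 14330))/(4128 - 46406) = (-40601 + 8267)/(-42278) = -32334*(-1/42278) = 16167/21139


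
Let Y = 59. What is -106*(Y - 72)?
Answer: 1378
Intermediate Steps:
-106*(Y - 72) = -106*(59 - 72) = -106*(-13) = -2*(-689) = 1378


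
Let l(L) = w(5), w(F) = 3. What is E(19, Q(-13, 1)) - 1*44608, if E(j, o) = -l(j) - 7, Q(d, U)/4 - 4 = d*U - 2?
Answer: -44618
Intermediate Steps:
l(L) = 3
Q(d, U) = 8 + 4*U*d (Q(d, U) = 16 + 4*(d*U - 2) = 16 + 4*(U*d - 2) = 16 + 4*(-2 + U*d) = 16 + (-8 + 4*U*d) = 8 + 4*U*d)
E(j, o) = -10 (E(j, o) = -1*3 - 7 = -3 - 7 = -10)
E(19, Q(-13, 1)) - 1*44608 = -10 - 1*44608 = -10 - 44608 = -44618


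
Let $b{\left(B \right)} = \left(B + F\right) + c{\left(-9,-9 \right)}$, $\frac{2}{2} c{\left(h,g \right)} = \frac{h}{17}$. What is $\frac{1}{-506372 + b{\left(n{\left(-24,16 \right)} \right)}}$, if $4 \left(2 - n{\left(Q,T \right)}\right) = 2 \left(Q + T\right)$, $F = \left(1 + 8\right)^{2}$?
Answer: $- \frac{17}{8606854} \approx -1.9752 \cdot 10^{-6}$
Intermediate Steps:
$F = 81$ ($F = 9^{2} = 81$)
$n{\left(Q,T \right)} = 2 - \frac{Q}{2} - \frac{T}{2}$ ($n{\left(Q,T \right)} = 2 - \frac{2 \left(Q + T\right)}{4} = 2 - \frac{2 Q + 2 T}{4} = 2 - \left(\frac{Q}{2} + \frac{T}{2}\right) = 2 - \frac{Q}{2} - \frac{T}{2}$)
$c{\left(h,g \right)} = \frac{h}{17}$
$b{\left(B \right)} = \frac{1368}{17} + B$ ($b{\left(B \right)} = \left(B + 81\right) + \frac{1}{17} \left(-9\right) = \left(81 + B\right) - \frac{9}{17} = \frac{1368}{17} + B$)
$\frac{1}{-506372 + b{\left(n{\left(-24,16 \right)} \right)}} = \frac{1}{-506372 + \left(\frac{1368}{17} - -6\right)} = \frac{1}{-506372 + \left(\frac{1368}{17} + \left(2 + 12 - 8\right)\right)} = \frac{1}{-506372 + \left(\frac{1368}{17} + 6\right)} = \frac{1}{-506372 + \frac{1470}{17}} = \frac{1}{- \frac{8606854}{17}} = - \frac{17}{8606854}$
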